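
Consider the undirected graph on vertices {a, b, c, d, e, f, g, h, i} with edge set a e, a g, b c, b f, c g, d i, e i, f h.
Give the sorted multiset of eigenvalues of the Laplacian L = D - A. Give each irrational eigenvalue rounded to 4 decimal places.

[0, 0.1206, 0.4679, 1, 1.6527, 2.3473, 3, 3.5321, 3.8794]

With the vertex order [a, b, c, d, e, f, g, h, i], the degrees are [2, 2, 2, 1, 2, 2, 2, 1, 2], giving D = diag(2, 2, 2, 1, 2, 2, 2, 1, 2) and L = D - A. Since every row of L sums to 0, the all-ones vector is in the kernel and 0 is an eigenvalue. The largest eigenvalue, 3.8794, is at most the vertex count 9. The eigenvalues sum to 16, which equals trace(L) = 2|E|.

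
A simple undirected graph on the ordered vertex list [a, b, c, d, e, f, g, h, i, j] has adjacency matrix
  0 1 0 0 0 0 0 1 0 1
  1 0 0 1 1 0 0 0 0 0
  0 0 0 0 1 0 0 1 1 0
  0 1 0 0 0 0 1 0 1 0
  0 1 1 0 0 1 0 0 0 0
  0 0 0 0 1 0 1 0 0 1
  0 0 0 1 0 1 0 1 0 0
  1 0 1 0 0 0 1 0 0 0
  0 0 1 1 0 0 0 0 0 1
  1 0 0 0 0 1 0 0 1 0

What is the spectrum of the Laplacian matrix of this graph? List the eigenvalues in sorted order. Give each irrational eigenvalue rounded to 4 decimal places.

With the vertex order [a, b, c, d, e, f, g, h, i, j], the degrees are [3, 3, 3, 3, 3, 3, 3, 3, 3, 3], giving D = diag(3, 3, 3, 3, 3, 3, 3, 3, 3, 3) and L = D - A. Diagonalising L (or applying a numerical eigensolver to the 10x10 matrix) gives the spectrum above. There is one zero in the spectrum, matching the 1 component.

[0, 2, 2, 2, 2, 2, 5, 5, 5, 5]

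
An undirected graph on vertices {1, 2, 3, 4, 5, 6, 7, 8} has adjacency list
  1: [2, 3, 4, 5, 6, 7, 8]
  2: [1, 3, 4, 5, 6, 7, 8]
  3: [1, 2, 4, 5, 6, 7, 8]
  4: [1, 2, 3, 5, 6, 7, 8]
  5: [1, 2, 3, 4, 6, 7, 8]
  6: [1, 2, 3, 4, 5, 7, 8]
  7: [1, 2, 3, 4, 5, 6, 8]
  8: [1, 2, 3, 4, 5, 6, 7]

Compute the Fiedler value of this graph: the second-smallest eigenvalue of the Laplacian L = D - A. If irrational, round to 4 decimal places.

Each diagonal entry of L is the vertex degree and each off-diagonal entry is -1 where an edge is present, 0 otherwise; in the order [1, 2, 3, 4, 5, 6, 7, 8] the diagonal is [7, 7, 7, 7, 7, 7, 7, 7]. The smallest Laplacian eigenvalue is always 0. The next one, lambda_2 = 8, measures how hard the graph is to disconnect: larger values mean better connectivity. The eigenvalues sum to 56, which equals trace(L) = 2|E|. The largest eigenvalue, 8, is at most the vertex count 8.

8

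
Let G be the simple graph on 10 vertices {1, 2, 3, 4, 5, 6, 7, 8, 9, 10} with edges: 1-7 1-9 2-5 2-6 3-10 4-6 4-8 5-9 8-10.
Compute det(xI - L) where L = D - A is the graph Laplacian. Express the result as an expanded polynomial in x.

Each diagonal entry of L is the vertex degree and each off-diagonal entry is -1 where an edge is present, 0 otherwise; in the order [1, 2, 3, 4, 5, 6, 7, 8, 9, 10] the diagonal is [2, 2, 1, 2, 2, 2, 1, 2, 2, 2]. L has integer entries, so p(x) = det(xI - L) has integer coefficients. Expanding the determinant yields x^10 - 18x^9 + 136x^8 - 560x^7 + 1365x^6 - 2002x^5 + 1716x^4 - 792x^3 + 165x^2 - 10x. Since p(0) = det(-L) = 0, x divides p(x).

x^10 - 18x^9 + 136x^8 - 560x^7 + 1365x^6 - 2002x^5 + 1716x^4 - 792x^3 + 165x^2 - 10x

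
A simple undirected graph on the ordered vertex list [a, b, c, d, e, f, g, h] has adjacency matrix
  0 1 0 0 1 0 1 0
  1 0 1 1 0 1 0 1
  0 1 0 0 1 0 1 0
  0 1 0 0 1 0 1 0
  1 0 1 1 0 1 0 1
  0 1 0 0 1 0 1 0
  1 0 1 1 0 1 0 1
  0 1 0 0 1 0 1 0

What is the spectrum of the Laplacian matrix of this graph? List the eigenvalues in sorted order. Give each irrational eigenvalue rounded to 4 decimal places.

[0, 3, 3, 3, 3, 5, 5, 8]

Each diagonal entry of L is the vertex degree and each off-diagonal entry is -1 where an edge is present, 0 otherwise; in the order [a, b, c, d, e, f, g, h] the diagonal is [3, 5, 3, 3, 5, 3, 5, 3]. Diagonalising L (or applying a numerical eigensolver to the 8x8 matrix) gives the spectrum above. The eigenvalues sum to 30, which equals trace(L) = 2|E|. There is one zero in the spectrum, matching the 1 component.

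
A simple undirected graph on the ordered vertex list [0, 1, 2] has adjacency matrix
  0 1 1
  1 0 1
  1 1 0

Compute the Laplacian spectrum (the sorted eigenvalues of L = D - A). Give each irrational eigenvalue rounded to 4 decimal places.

[0, 3, 3]

Reading degrees in the order [0, 1, 2] gives [2, 2, 2]; set D = diag(2, 2, 2) and form L = D - A. The multiplicity of 0 as a Laplacian eigenvalue equals the number of connected components. The single zero eigenvalue shows the graph is connected. The largest eigenvalue, 3, is at most the vertex count 3. There is one zero in the spectrum, matching the 1 component.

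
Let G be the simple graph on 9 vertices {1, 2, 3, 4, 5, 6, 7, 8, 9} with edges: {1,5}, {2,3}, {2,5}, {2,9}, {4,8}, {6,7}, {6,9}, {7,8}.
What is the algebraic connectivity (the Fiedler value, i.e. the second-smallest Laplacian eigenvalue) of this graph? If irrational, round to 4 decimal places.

With the vertex order [1, 2, 3, 4, 5, 6, 7, 8, 9], the degrees are [1, 3, 1, 1, 2, 2, 2, 2, 2], giving D = diag(1, 3, 1, 1, 2, 2, 2, 2, 2) and L = D - A. The sorted Laplacian eigenvalues are [0, 0.1404, 0.5362, 0.7754, 1.5803, 2.2449, 2.7784, 3.5988, 4.3455]; the algebraic connectivity is the second entry, 0.1404. There is one zero in the spectrum, matching the 1 component.

0.1404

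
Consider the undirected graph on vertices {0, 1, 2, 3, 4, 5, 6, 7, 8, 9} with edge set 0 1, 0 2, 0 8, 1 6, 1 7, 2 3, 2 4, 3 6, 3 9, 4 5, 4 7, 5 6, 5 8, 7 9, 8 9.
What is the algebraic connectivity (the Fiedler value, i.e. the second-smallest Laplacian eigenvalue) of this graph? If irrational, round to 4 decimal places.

Reading degrees in the order [0, 1, 2, 3, 4, 5, 6, 7, 8, 9] gives [3, 3, 3, 3, 3, 3, 3, 3, 3, 3]; set D = diag(3, 3, 3, 3, 3, 3, 3, 3, 3, 3) and form L = D - A. Computing the eigenvalues of L and sorting gives [0, 2, 2, 2, 2, 2, 5, 5, 5, 5]. The Fiedler value lambda_2 = 2 is strictly positive, so the graph is connected.

2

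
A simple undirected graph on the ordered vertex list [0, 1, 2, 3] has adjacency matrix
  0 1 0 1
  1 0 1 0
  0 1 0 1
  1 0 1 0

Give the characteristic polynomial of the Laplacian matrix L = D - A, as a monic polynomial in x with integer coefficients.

Each diagonal entry of L is the vertex degree and each off-diagonal entry is -1 where an edge is present, 0 otherwise; in the order [0, 1, 2, 3] the diagonal is [2, 2, 2, 2]. The eigenvalues of L are [0, 2, 2, 4]; the characteristic polynomial is the product of (x - lambda_i), which multiplies out to x^4 - 8x^3 + 20x^2 - 16x. The constant term is 0 because L is singular (the all-ones vector lies in its kernel).

x^4 - 8x^3 + 20x^2 - 16x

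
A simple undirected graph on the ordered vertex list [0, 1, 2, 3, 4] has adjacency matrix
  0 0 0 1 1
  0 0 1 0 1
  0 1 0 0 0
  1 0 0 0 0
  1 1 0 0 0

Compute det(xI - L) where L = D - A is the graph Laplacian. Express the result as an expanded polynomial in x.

Reading degrees in the order [0, 1, 2, 3, 4] gives [2, 2, 1, 1, 2]; set D = diag(2, 2, 1, 1, 2) and form L = D - A. L has integer entries, so p(x) = det(xI - L) has integer coefficients. Expanding the determinant yields x^5 - 8x^4 + 21x^3 - 20x^2 + 5x. The coefficient of x^4 equals -trace(L) = -8, matching the sum of degrees. By the matrix-tree theorem the graph has (1/5) * product of the nonzero eigenvalues = 1 spanning tree.

x^5 - 8x^4 + 21x^3 - 20x^2 + 5x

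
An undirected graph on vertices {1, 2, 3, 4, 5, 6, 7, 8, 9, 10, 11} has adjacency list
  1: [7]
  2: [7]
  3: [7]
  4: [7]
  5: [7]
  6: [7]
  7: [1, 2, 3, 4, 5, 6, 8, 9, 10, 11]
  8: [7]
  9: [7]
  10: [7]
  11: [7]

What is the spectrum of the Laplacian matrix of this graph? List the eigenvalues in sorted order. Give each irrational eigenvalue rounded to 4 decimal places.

[0, 1, 1, 1, 1, 1, 1, 1, 1, 1, 11]

Reading degrees in the order [1, 2, 3, 4, 5, 6, 7, 8, 9, 10, 11] gives [1, 1, 1, 1, 1, 1, 10, 1, 1, 1, 1]; set D = diag(1, 1, 1, 1, 1, 1, 10, 1, 1, 1, 1) and form L = D - A. Diagonalising L (or applying a numerical eigensolver to the 11x11 matrix) gives the spectrum above. The largest eigenvalue, 11, is at most the vertex count 11.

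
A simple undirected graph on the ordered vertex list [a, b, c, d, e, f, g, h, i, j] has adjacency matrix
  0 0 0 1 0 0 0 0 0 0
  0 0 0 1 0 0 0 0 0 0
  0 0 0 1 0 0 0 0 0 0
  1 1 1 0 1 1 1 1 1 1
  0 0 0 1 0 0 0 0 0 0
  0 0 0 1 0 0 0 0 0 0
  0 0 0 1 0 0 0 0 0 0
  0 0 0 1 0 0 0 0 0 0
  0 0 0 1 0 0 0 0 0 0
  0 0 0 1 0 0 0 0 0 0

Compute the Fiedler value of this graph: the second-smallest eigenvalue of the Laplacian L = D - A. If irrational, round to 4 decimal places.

Reading degrees in the order [a, b, c, d, e, f, g, h, i, j] gives [1, 1, 1, 9, 1, 1, 1, 1, 1, 1]; set D = diag(1, 1, 1, 9, 1, 1, 1, 1, 1, 1) and form L = D - A. The smallest Laplacian eigenvalue is always 0. The next one, lambda_2 = 1, measures how hard the graph is to disconnect: larger values mean better connectivity. By the matrix-tree theorem the graph has (1/10) * product of the nonzero eigenvalues = 1 spanning tree. There is one zero in the spectrum, matching the 1 component.

1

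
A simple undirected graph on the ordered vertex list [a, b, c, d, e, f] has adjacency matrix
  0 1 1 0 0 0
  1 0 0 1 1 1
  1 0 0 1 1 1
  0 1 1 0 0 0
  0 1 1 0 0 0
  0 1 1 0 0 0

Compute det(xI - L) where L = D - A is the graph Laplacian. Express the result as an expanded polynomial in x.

x^6 - 16x^5 + 96x^4 - 272x^3 + 368x^2 - 192x

With the vertex order [a, b, c, d, e, f], the degrees are [2, 4, 4, 2, 2, 2], giving D = diag(2, 4, 4, 2, 2, 2) and L = D - A. Computing det(xI - L) by cofactor expansion (or equivalently via sum-over-permutations) gives x^6 - 16x^5 + 96x^4 - 272x^3 + 368x^2 - 192x. The constant term is 0 because L is singular (the all-ones vector lies in its kernel). By the matrix-tree theorem the graph has (1/6) * product of the nonzero eigenvalues = 32 spanning trees.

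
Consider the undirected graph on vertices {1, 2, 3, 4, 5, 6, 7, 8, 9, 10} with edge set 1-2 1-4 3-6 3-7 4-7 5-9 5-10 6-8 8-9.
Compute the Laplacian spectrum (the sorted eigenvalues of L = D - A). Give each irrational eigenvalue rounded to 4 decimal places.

[0, 0.0979, 0.3820, 0.8244, 1.3820, 2, 2.6180, 3.1756, 3.6180, 3.9021]

Each diagonal entry of L is the vertex degree and each off-diagonal entry is -1 where an edge is present, 0 otherwise; in the order [1, 2, 3, 4, 5, 6, 7, 8, 9, 10] the diagonal is [2, 1, 2, 2, 2, 2, 2, 2, 2, 1]. Diagonalising L (or applying a numerical eigensolver to the 10x10 matrix) gives the spectrum above. There is one zero in the spectrum, matching the 1 component.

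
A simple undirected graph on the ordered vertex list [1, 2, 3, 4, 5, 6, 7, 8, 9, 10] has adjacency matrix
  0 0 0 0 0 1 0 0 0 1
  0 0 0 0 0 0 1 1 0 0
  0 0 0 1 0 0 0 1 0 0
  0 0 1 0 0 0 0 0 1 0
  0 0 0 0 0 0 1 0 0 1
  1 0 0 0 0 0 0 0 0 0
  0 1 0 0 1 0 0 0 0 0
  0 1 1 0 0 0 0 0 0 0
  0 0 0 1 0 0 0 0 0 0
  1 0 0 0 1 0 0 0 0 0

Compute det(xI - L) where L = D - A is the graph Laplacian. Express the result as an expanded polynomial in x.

x^10 - 18x^9 + 136x^8 - 560x^7 + 1365x^6 - 2002x^5 + 1716x^4 - 792x^3 + 165x^2 - 10x

Each diagonal entry of L is the vertex degree and each off-diagonal entry is -1 where an edge is present, 0 otherwise; in the order [1, 2, 3, 4, 5, 6, 7, 8, 9, 10] the diagonal is [2, 2, 2, 2, 2, 1, 2, 2, 1, 2]. L has integer entries, so p(x) = det(xI - L) has integer coefficients. Expanding the determinant yields x^10 - 18x^9 + 136x^8 - 560x^7 + 1365x^6 - 2002x^5 + 1716x^4 - 792x^3 + 165x^2 - 10x. The coefficient of x^9 equals -trace(L) = -18, matching the sum of degrees. There is one zero in the spectrum, matching the 1 component. The eigenvalues sum to 18, which equals trace(L) = 2|E|.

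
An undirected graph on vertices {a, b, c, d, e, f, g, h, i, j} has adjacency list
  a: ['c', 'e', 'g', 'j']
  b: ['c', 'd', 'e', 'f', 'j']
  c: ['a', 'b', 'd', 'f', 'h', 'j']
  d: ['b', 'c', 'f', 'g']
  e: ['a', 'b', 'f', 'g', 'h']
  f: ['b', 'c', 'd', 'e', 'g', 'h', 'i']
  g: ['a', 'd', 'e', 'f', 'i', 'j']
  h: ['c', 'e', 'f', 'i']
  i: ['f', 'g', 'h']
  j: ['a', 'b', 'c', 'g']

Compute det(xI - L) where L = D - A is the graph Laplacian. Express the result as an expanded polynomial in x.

x^10 - 48x^9 + 1006x^8 - 12074x^7 + 91385x^6 - 451986x^5 + 1459592x^4 - 2964664x^3 + 3432796x^2 - 1723880x

With the vertex order [a, b, c, d, e, f, g, h, i, j], the degrees are [4, 5, 6, 4, 5, 7, 6, 4, 3, 4], giving D = diag(4, 5, 6, 4, 5, 7, 6, 4, 3, 4) and L = D - A. Computing det(xI - L) by cofactor expansion (or equivalently via sum-over-permutations) gives x^10 - 48x^9 + 1006x^8 - 12074x^7 + 91385x^6 - 451986x^5 + 1459592x^4 - 2964664x^3 + 3432796x^2 - 1723880x. The constant term is 0 because L is singular (the all-ones vector lies in its kernel).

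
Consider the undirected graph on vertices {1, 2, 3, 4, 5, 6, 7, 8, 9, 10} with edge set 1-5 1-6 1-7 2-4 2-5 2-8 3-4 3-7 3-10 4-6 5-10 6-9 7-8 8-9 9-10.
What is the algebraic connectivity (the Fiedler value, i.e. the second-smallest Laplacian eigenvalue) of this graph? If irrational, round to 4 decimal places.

2

Reading degrees in the order [1, 2, 3, 4, 5, 6, 7, 8, 9, 10] gives [3, 3, 3, 3, 3, 3, 3, 3, 3, 3]; set D = diag(3, 3, 3, 3, 3, 3, 3, 3, 3, 3) and form L = D - A. The sorted Laplacian eigenvalues are [0, 2, 2, 2, 2, 2, 5, 5, 5, 5]; the algebraic connectivity is the second entry, 2. The eigenvalues sum to 30, which equals trace(L) = 2|E|. There is one zero in the spectrum, matching the 1 component.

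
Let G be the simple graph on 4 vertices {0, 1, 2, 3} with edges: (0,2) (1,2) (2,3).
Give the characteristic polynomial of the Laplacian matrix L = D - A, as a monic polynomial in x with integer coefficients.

Each diagonal entry of L is the vertex degree and each off-diagonal entry is -1 where an edge is present, 0 otherwise; in the order [0, 1, 2, 3] the diagonal is [1, 1, 3, 1]. L has integer entries, so p(x) = det(xI - L) has integer coefficients. Expanding the determinant yields x^4 - 6x^3 + 9x^2 - 4x. The coefficient of x^3 equals -trace(L) = -6, matching the sum of degrees. There is one zero in the spectrum, matching the 1 component.

x^4 - 6x^3 + 9x^2 - 4x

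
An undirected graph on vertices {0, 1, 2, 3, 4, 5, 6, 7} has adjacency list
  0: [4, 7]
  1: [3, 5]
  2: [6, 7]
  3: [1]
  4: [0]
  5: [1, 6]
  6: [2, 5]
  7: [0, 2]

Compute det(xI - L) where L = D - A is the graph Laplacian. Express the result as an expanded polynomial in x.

x^8 - 14x^7 + 78x^6 - 220x^5 + 330x^4 - 252x^3 + 84x^2 - 8x

Each diagonal entry of L is the vertex degree and each off-diagonal entry is -1 where an edge is present, 0 otherwise; in the order [0, 1, 2, 3, 4, 5, 6, 7] the diagonal is [2, 2, 2, 1, 1, 2, 2, 2]. Computing det(xI - L) by cofactor expansion (or equivalently via sum-over-permutations) gives x^8 - 14x^7 + 78x^6 - 220x^5 + 330x^4 - 252x^3 + 84x^2 - 8x. Since p(0) = det(-L) = 0, x divides p(x).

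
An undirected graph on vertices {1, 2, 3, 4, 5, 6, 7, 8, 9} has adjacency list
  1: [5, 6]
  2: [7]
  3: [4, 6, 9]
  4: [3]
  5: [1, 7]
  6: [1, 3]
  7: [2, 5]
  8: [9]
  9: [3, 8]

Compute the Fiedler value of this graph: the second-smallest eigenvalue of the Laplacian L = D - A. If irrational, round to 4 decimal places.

Reading degrees in the order [1, 2, 3, 4, 5, 6, 7, 8, 9] gives [2, 1, 3, 1, 2, 2, 2, 1, 2]; set D = diag(2, 1, 3, 1, 2, 2, 2, 1, 2) and form L = D - A. The smallest Laplacian eigenvalue is always 0. The next one, lambda_2 = 0.1404, measures how hard the graph is to disconnect: larger values mean better connectivity. By the matrix-tree theorem the graph has (1/9) * product of the nonzero eigenvalues = 1 spanning tree.

0.1404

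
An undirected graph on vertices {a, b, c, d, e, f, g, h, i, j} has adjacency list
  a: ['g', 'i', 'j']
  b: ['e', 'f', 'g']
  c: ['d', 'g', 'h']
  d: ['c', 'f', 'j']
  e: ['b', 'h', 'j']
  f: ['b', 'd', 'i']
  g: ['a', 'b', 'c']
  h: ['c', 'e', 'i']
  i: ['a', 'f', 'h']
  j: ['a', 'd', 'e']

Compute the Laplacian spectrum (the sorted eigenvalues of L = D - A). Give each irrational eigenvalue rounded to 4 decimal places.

[0, 2, 2, 2, 2, 2, 5, 5, 5, 5]

Each diagonal entry of L is the vertex degree and each off-diagonal entry is -1 where an edge is present, 0 otherwise; in the order [a, b, c, d, e, f, g, h, i, j] the diagonal is [3, 3, 3, 3, 3, 3, 3, 3, 3, 3]. The multiplicity of 0 as a Laplacian eigenvalue equals the number of connected components. By the matrix-tree theorem the graph has (1/10) * product of the nonzero eigenvalues = 2000 spanning trees.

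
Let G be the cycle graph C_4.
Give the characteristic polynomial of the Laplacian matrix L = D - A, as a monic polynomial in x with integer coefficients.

The graph has 4 vertices and degree multiset [2, 2, 2, 2]; D is the diagonal matrix of degrees and L = D - A. The eigenvalues of L are [0, 2, 2, 4]; the characteristic polynomial is the product of (x - lambda_i), which multiplies out to x^4 - 8x^3 + 20x^2 - 16x. Since p(0) = det(-L) = 0, x divides p(x). There is one zero in the spectrum, matching the 1 component.

x^4 - 8x^3 + 20x^2 - 16x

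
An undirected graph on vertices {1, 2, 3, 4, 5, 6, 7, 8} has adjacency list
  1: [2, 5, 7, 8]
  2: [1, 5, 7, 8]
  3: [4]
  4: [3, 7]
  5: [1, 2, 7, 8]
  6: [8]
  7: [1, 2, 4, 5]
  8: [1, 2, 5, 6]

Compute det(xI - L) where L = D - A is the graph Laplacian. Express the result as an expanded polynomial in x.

Reading degrees in the order [1, 2, 3, 4, 5, 6, 7, 8] gives [4, 4, 1, 2, 4, 1, 4, 4]; set D = diag(4, 4, 1, 2, 4, 1, 4, 4) and form L = D - A. L has integer entries, so p(x) = det(xI - L) has integer coefficients. Expanding the determinant yields x^8 - 24x^7 + 233x^6 - 1166x^5 + 3165x^4 - 4474x^3 + 2865x^2 - 600x. Since p(0) = det(-L) = 0, x divides p(x). There is one zero in the spectrum, matching the 1 component. The eigenvalues sum to 24, which equals trace(L) = 2|E|.

x^8 - 24x^7 + 233x^6 - 1166x^5 + 3165x^4 - 4474x^3 + 2865x^2 - 600x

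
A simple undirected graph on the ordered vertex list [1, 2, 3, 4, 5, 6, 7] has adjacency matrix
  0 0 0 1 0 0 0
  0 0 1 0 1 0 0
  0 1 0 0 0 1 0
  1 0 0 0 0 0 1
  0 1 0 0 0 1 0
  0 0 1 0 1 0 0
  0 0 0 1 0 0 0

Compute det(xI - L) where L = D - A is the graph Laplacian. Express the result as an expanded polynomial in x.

x^7 - 12x^6 + 55x^5 - 120x^4 + 124x^3 - 48x^2

With the vertex order [1, 2, 3, 4, 5, 6, 7], the degrees are [1, 2, 2, 2, 2, 2, 1], giving D = diag(1, 2, 2, 2, 2, 2, 1) and L = D - A. Computing det(xI - L) by cofactor expansion (or equivalently via sum-over-permutations) gives x^7 - 12x^6 + 55x^5 - 120x^4 + 124x^3 - 48x^2. The coefficient of x^6 equals -trace(L) = -12, matching the sum of degrees. There are 2 zeros in the spectrum, matching the 2 components.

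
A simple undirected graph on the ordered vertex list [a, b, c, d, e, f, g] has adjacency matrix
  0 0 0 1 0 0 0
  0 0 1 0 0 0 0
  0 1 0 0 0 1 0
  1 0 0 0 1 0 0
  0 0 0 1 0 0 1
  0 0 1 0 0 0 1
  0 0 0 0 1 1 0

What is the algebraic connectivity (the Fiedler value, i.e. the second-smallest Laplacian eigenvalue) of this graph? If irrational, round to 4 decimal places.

Reading degrees in the order [a, b, c, d, e, f, g] gives [1, 1, 2, 2, 2, 2, 2]; set D = diag(1, 1, 2, 2, 2, 2, 2) and form L = D - A. Computing the eigenvalues of L and sorting gives [0, 0.1981, 0.7530, 1.5550, 2.4450, 3.2470, 3.8019]. The Fiedler value lambda_2 = 0.1981 is strictly positive, so the graph is connected. The largest eigenvalue, 3.8019, is at most the vertex count 7.

0.1981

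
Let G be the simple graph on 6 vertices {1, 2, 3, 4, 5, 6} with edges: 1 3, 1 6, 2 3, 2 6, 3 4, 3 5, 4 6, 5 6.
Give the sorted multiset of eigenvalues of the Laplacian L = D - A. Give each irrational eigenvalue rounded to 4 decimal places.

[0, 2, 2, 2, 4, 6]

Reading degrees in the order [1, 2, 3, 4, 5, 6] gives [2, 2, 4, 2, 2, 4]; set D = diag(2, 2, 4, 2, 2, 4) and form L = D - A. The multiplicity of 0 as a Laplacian eigenvalue equals the number of connected components. The eigenvalues sum to 16, which equals trace(L) = 2|E|. The largest eigenvalue, 6, is at most the vertex count 6.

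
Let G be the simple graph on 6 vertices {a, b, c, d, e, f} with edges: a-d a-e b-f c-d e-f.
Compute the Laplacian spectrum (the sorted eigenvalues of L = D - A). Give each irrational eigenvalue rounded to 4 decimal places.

With the vertex order [a, b, c, d, e, f], the degrees are [2, 1, 1, 2, 2, 2], giving D = diag(2, 1, 1, 2, 2, 2) and L = D - A. Diagonalising L (or applying a numerical eigensolver to the 6x6 matrix) gives the spectrum above. The single zero eigenvalue shows the graph is connected.

[0, 0.2679, 1, 2, 3, 3.7321]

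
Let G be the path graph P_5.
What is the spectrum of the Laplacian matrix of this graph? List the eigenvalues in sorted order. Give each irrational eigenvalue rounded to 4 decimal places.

[0, 0.3820, 1.3820, 2.6180, 3.6180]

The graph has 5 vertices and degree multiset [2, 2, 2, 1, 1]; D is the diagonal matrix of degrees and L = D - A. Since every row of L sums to 0, the all-ones vector is in the kernel and 0 is an eigenvalue. There is one zero in the spectrum, matching the 1 component. The largest eigenvalue, 3.6180, is at most the vertex count 5.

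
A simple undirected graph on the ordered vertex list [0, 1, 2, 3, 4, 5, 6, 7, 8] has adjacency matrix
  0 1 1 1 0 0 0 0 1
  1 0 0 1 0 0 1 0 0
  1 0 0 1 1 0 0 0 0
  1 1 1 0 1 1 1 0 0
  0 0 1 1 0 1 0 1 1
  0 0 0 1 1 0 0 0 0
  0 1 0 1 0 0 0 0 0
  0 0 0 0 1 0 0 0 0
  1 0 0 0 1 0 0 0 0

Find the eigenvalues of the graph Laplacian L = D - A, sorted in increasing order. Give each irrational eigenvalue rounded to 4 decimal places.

[0, 0.8109, 1.4352, 1.7394, 2.4857, 3.3236, 4.9696, 6.0075, 7.2281]

Each diagonal entry of L is the vertex degree and each off-diagonal entry is -1 where an edge is present, 0 otherwise; in the order [0, 1, 2, 3, 4, 5, 6, 7, 8] the diagonal is [4, 3, 3, 6, 5, 2, 2, 1, 2]. Diagonalising L (or applying a numerical eigensolver to the 9x9 matrix) gives the spectrum above. The single zero eigenvalue shows the graph is connected. There is one zero in the spectrum, matching the 1 component.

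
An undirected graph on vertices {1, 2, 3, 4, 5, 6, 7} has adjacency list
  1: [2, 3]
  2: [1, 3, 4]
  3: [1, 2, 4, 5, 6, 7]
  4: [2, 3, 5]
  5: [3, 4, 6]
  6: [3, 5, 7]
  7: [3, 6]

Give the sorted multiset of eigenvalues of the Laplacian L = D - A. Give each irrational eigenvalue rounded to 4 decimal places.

[0, 1.2679, 2, 3, 4, 4.7321, 7]

Each diagonal entry of L is the vertex degree and each off-diagonal entry is -1 where an edge is present, 0 otherwise; in the order [1, 2, 3, 4, 5, 6, 7] the diagonal is [2, 3, 6, 3, 3, 3, 2]. The multiplicity of 0 as a Laplacian eigenvalue equals the number of connected components. The single zero eigenvalue shows the graph is connected. The largest eigenvalue, 7, is at most the vertex count 7.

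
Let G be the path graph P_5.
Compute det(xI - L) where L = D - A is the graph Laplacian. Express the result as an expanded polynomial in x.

x^5 - 8x^4 + 21x^3 - 20x^2 + 5x

The graph has 5 vertices and degree multiset [2, 2, 2, 1, 1]; D is the diagonal matrix of degrees and L = D - A. Computing det(xI - L) by cofactor expansion (or equivalently via sum-over-permutations) gives x^5 - 8x^4 + 21x^3 - 20x^2 + 5x. The coefficient of x^4 equals -trace(L) = -8, matching the sum of degrees.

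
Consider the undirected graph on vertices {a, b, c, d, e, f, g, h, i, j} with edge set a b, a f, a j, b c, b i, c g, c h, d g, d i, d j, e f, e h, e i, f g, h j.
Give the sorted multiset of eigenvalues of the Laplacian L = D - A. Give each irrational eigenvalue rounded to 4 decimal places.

Each diagonal entry of L is the vertex degree and each off-diagonal entry is -1 where an edge is present, 0 otherwise; in the order [a, b, c, d, e, f, g, h, i, j] the diagonal is [3, 3, 3, 3, 3, 3, 3, 3, 3, 3]. L is symmetric positive semidefinite, so every eigenvalue is real and nonnegative. The single zero eigenvalue shows the graph is connected. There is one zero in the spectrum, matching the 1 component.

[0, 2, 2, 2, 2, 2, 5, 5, 5, 5]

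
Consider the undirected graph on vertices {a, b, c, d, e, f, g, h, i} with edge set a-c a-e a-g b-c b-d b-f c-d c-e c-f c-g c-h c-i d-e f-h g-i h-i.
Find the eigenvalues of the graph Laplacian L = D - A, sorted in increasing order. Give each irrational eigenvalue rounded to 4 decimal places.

Each diagonal entry of L is the vertex degree and each off-diagonal entry is -1 where an edge is present, 0 otherwise; in the order [a, b, c, d, e, f, g, h, i] the diagonal is [3, 3, 8, 3, 3, 3, 3, 3, 3]. Diagonalising L (or applying a numerical eigensolver to the 9x9 matrix) gives the spectrum above. By the matrix-tree theorem the graph has (1/9) * product of the nonzero eigenvalues = 2205 spanning trees. The largest eigenvalue, 9, is at most the vertex count 9.

[0, 1.5858, 1.5858, 3, 3, 4.4142, 4.4142, 5, 9]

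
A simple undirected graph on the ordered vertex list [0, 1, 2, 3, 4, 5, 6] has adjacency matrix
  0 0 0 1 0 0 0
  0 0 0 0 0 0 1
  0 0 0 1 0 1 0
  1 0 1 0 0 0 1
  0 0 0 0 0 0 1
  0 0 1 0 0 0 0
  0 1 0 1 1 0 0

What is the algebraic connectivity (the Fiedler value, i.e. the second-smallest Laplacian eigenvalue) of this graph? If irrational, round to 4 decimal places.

With the vertex order [0, 1, 2, 3, 4, 5, 6], the degrees are [1, 1, 2, 3, 1, 1, 3], giving D = diag(1, 1, 2, 3, 1, 1, 3) and L = D - A. The sorted Laplacian eigenvalues are [0, 0.3217, 0.6802, 1, 2.1397, 3.2297, 4.6287]; the algebraic connectivity is the second entry, 0.3217.

0.3217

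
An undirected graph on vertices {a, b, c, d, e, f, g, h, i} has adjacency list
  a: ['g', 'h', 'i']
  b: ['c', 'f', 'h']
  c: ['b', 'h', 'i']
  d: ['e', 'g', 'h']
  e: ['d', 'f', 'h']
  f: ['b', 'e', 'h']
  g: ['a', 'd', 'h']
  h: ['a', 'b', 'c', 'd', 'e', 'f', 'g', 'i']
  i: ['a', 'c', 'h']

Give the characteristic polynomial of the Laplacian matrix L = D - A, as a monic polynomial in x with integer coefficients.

Reading degrees in the order [a, b, c, d, e, f, g, h, i] gives [3, 3, 3, 3, 3, 3, 3, 8, 3]; set D = diag(3, 3, 3, 3, 3, 3, 3, 8, 3) and form L = D - A. Computing det(xI - L) by cofactor expansion (or equivalently via sum-over-permutations) gives x^9 - 32x^8 + 428x^7 - 3136x^6 + 13786x^5 - 37232x^4 + 60276x^3 - 53424x^2 + 19845x. The constant term is 0 because L is singular (the all-ones vector lies in its kernel). There is one zero in the spectrum, matching the 1 component. By the matrix-tree theorem the graph has (1/9) * product of the nonzero eigenvalues = 2205 spanning trees.

x^9 - 32x^8 + 428x^7 - 3136x^6 + 13786x^5 - 37232x^4 + 60276x^3 - 53424x^2 + 19845x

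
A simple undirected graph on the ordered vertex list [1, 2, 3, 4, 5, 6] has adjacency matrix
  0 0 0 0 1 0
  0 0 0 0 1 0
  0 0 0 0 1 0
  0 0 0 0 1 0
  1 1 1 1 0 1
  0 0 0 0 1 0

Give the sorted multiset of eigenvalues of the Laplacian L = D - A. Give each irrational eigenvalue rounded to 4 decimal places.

[0, 1, 1, 1, 1, 6]

Each diagonal entry of L is the vertex degree and each off-diagonal entry is -1 where an edge is present, 0 otherwise; in the order [1, 2, 3, 4, 5, 6] the diagonal is [1, 1, 1, 1, 5, 1]. L is symmetric positive semidefinite, so every eigenvalue is real and nonnegative.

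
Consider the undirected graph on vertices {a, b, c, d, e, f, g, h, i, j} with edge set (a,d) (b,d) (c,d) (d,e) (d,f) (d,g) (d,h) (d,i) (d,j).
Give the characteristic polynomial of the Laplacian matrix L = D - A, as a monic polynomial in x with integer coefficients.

Each diagonal entry of L is the vertex degree and each off-diagonal entry is -1 where an edge is present, 0 otherwise; in the order [a, b, c, d, e, f, g, h, i, j] the diagonal is [1, 1, 1, 9, 1, 1, 1, 1, 1, 1]. L has integer entries, so p(x) = det(xI - L) has integer coefficients. Expanding the determinant yields x^10 - 18x^9 + 108x^8 - 336x^7 + 630x^6 - 756x^5 + 588x^4 - 288x^3 + 81x^2 - 10x. The coefficient of x^9 equals -trace(L) = -18, matching the sum of degrees.

x^10 - 18x^9 + 108x^8 - 336x^7 + 630x^6 - 756x^5 + 588x^4 - 288x^3 + 81x^2 - 10x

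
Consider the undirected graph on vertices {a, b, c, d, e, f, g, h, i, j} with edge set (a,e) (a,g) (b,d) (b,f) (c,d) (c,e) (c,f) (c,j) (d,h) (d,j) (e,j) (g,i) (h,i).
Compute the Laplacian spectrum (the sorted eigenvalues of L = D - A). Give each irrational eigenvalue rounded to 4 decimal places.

Reading degrees in the order [a, b, c, d, e, f, g, h, i, j] gives [2, 2, 4, 4, 3, 2, 2, 2, 2, 3]; set D = diag(2, 2, 4, 4, 3, 2, 2, 2, 2, 3) and form L = D - A. The multiplicity of 0 as a Laplacian eigenvalue equals the number of connected components.

[0, 0.4910, 0.9728, 1.4500, 2.4513, 2.7265, 3.3117, 4.1885, 4.6603, 5.7479]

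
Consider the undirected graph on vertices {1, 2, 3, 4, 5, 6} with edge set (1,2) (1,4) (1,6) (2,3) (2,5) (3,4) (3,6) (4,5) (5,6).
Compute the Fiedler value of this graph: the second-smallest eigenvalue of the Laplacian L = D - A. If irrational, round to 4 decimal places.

Reading degrees in the order [1, 2, 3, 4, 5, 6] gives [3, 3, 3, 3, 3, 3]; set D = diag(3, 3, 3, 3, 3, 3) and form L = D - A. The smallest Laplacian eigenvalue is always 0. The next one, lambda_2 = 3, measures how hard the graph is to disconnect: larger values mean better connectivity. The eigenvalues sum to 18, which equals trace(L) = 2|E|. By the matrix-tree theorem the graph has (1/6) * product of the nonzero eigenvalues = 81 spanning trees.

3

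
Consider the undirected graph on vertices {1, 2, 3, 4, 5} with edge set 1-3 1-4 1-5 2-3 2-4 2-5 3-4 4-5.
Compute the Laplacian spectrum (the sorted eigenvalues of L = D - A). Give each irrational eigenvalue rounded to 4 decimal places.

Reading degrees in the order [1, 2, 3, 4, 5] gives [3, 3, 3, 4, 3]; set D = diag(3, 3, 3, 4, 3) and form L = D - A. Diagonalising L (or applying a numerical eigensolver to the 5x5 matrix) gives the spectrum above. The single zero eigenvalue shows the graph is connected. The eigenvalues sum to 16, which equals trace(L) = 2|E|.

[0, 3, 3, 5, 5]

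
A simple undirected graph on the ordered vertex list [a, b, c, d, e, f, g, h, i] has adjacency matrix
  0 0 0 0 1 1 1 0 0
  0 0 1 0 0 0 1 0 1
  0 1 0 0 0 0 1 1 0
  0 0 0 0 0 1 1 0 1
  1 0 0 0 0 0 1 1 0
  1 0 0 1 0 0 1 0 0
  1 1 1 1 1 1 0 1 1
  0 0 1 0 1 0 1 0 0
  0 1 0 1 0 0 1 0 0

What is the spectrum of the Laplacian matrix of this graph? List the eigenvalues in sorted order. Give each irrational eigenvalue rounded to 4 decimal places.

[0, 1.5858, 1.5858, 3, 3, 4.4142, 4.4142, 5, 9]

Reading degrees in the order [a, b, c, d, e, f, g, h, i] gives [3, 3, 3, 3, 3, 3, 8, 3, 3]; set D = diag(3, 3, 3, 3, 3, 3, 8, 3, 3) and form L = D - A. The multiplicity of 0 as a Laplacian eigenvalue equals the number of connected components.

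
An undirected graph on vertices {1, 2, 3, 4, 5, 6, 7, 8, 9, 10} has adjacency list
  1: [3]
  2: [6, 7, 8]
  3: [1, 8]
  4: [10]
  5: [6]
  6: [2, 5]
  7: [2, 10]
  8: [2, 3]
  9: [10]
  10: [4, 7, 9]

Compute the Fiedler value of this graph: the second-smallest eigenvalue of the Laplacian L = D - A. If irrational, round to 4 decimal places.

Reading degrees in the order [1, 2, 3, 4, 5, 6, 7, 8, 9, 10] gives [1, 3, 2, 1, 1, 2, 2, 2, 1, 3]; set D = diag(1, 3, 2, 1, 1, 2, 2, 2, 1, 3) and form L = D - A. Computing the eigenvalues of L and sorting gives [0, 0.1640, 0.2885, 1, 1, 1.6385, 2.3252, 3.0979, 3.9293, 4.5566]. The Fiedler value lambda_2 = 0.1640 is strictly positive, so the graph is connected.

0.1640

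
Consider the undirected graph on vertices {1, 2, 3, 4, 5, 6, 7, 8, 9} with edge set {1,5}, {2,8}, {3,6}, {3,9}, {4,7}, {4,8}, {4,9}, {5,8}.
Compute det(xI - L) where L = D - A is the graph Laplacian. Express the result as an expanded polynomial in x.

Reading degrees in the order [1, 2, 3, 4, 5, 6, 7, 8, 9] gives [1, 1, 2, 3, 2, 1, 1, 3, 2]; set D = diag(1, 1, 2, 3, 2, 1, 1, 3, 2) and form L = D - A. L has integer entries, so p(x) = det(xI - L) has integer coefficients. Expanding the determinant yields x^9 - 16x^8 + 103x^7 - 344x^6 + 641x^5 - 668x^4 + 371x^3 - 98x^2 + 9x. Since p(0) = det(-L) = 0, x divides p(x). The largest eigenvalue, 4.6958, is at most the vertex count 9.

x^9 - 16x^8 + 103x^7 - 344x^6 + 641x^5 - 668x^4 + 371x^3 - 98x^2 + 9x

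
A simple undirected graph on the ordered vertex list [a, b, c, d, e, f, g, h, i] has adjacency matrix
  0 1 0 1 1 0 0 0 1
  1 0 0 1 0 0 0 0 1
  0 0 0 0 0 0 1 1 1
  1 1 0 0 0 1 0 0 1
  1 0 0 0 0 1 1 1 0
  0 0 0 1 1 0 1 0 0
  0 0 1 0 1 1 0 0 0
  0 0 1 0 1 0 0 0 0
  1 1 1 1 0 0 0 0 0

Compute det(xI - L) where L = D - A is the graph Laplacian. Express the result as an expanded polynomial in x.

Each diagonal entry of L is the vertex degree and each off-diagonal entry is -1 where an edge is present, 0 otherwise; in the order [a, b, c, d, e, f, g, h, i] the diagonal is [4, 3, 3, 4, 4, 3, 3, 2, 4]. Computing det(xI - L) by cofactor expansion (or equivalently via sum-over-permutations) gives x^9 - 30x^8 + 383x^7 - 2708x^6 + 11547x^5 - 30240x^4 + 47175x^3 - 39738x^2 + 13689x. The coefficient of x^8 equals -trace(L) = -30, matching the sum of degrees. The largest eigenvalue, 5.9378, is at most the vertex count 9. By the matrix-tree theorem the graph has (1/9) * product of the nonzero eigenvalues = 1521 spanning trees.

x^9 - 30x^8 + 383x^7 - 2708x^6 + 11547x^5 - 30240x^4 + 47175x^3 - 39738x^2 + 13689x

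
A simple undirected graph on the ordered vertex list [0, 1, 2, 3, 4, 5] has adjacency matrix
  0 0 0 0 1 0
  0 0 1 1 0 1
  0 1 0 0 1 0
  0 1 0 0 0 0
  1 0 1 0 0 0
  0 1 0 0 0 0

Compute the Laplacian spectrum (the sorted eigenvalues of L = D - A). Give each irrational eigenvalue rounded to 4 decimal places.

[0, 0.3249, 1, 1.4608, 3, 4.2143]

Each diagonal entry of L is the vertex degree and each off-diagonal entry is -1 where an edge is present, 0 otherwise; in the order [0, 1, 2, 3, 4, 5] the diagonal is [1, 3, 2, 1, 2, 1]. The multiplicity of 0 as a Laplacian eigenvalue equals the number of connected components. The largest eigenvalue, 4.2143, is at most the vertex count 6.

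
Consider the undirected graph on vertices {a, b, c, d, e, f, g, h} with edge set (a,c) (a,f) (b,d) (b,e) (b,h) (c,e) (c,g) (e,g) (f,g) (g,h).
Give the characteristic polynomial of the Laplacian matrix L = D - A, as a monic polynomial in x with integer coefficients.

x^8 - 20x^7 + 162x^6 - 684x^5 + 1611x^4 - 2088x^3 + 1348x^2 - 320x

With the vertex order [a, b, c, d, e, f, g, h], the degrees are [2, 3, 3, 1, 3, 2, 4, 2], giving D = diag(2, 3, 3, 1, 3, 2, 4, 2) and L = D - A. L has integer entries, so p(x) = det(xI - L) has integer coefficients. Expanding the determinant yields x^8 - 20x^7 + 162x^6 - 684x^5 + 1611x^4 - 2088x^3 + 1348x^2 - 320x. The constant term is 0 because L is singular (the all-ones vector lies in its kernel). The largest eigenvalue, 5.4709, is at most the vertex count 8.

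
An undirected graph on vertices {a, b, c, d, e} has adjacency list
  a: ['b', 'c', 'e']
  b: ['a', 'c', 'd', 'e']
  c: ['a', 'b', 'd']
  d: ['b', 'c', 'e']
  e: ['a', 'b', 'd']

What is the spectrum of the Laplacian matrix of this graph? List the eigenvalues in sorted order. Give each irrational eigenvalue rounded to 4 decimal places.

[0, 3, 3, 5, 5]

Each diagonal entry of L is the vertex degree and each off-diagonal entry is -1 where an edge is present, 0 otherwise; in the order [a, b, c, d, e] the diagonal is [3, 4, 3, 3, 3]. L is symmetric positive semidefinite, so every eigenvalue is real and nonnegative. The single zero eigenvalue shows the graph is connected. The eigenvalues sum to 16, which equals trace(L) = 2|E|.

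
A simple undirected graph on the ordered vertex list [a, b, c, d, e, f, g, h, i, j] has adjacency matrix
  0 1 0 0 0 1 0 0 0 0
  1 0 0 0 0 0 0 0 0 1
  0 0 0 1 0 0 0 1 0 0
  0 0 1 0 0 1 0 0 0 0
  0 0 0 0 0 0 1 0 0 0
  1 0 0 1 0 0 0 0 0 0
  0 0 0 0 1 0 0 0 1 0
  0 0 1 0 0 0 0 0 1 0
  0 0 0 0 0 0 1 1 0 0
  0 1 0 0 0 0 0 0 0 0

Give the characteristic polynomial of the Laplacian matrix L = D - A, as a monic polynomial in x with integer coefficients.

Each diagonal entry of L is the vertex degree and each off-diagonal entry is -1 where an edge is present, 0 otherwise; in the order [a, b, c, d, e, f, g, h, i, j] the diagonal is [2, 2, 2, 2, 1, 2, 2, 2, 2, 1]. L has integer entries, so p(x) = det(xI - L) has integer coefficients. Expanding the determinant yields x^10 - 18x^9 + 136x^8 - 560x^7 + 1365x^6 - 2002x^5 + 1716x^4 - 792x^3 + 165x^2 - 10x. The coefficient of x^9 equals -trace(L) = -18, matching the sum of degrees. There is one zero in the spectrum, matching the 1 component.

x^10 - 18x^9 + 136x^8 - 560x^7 + 1365x^6 - 2002x^5 + 1716x^4 - 792x^3 + 165x^2 - 10x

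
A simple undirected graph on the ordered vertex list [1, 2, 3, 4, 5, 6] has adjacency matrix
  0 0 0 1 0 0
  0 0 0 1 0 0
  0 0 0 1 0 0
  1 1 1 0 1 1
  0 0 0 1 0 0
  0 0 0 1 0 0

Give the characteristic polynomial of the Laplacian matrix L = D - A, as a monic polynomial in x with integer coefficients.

x^6 - 10x^5 + 30x^4 - 40x^3 + 25x^2 - 6x

Reading degrees in the order [1, 2, 3, 4, 5, 6] gives [1, 1, 1, 5, 1, 1]; set D = diag(1, 1, 1, 5, 1, 1) and form L = D - A. The eigenvalues of L are [0, 1, 1, 1, 1, 6]; the characteristic polynomial is the product of (x - lambda_i), which multiplies out to x^6 - 10x^5 + 30x^4 - 40x^3 + 25x^2 - 6x. Since p(0) = det(-L) = 0, x divides p(x). There is one zero in the spectrum, matching the 1 component.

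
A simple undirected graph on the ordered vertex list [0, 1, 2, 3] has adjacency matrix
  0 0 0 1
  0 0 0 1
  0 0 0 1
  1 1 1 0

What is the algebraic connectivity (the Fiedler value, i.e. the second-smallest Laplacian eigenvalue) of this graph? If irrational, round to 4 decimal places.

Each diagonal entry of L is the vertex degree and each off-diagonal entry is -1 where an edge is present, 0 otherwise; in the order [0, 1, 2, 3] the diagonal is [1, 1, 1, 3]. The sorted Laplacian eigenvalues are [0, 1, 1, 4]; the algebraic connectivity is the second entry, 1. There is one zero in the spectrum, matching the 1 component.

1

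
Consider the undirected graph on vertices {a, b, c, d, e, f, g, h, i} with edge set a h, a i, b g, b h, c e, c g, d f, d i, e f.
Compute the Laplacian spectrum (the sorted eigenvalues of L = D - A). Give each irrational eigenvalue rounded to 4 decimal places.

[0, 0.4679, 0.4679, 1.6527, 1.6527, 3, 3, 3.8794, 3.8794]

Each diagonal entry of L is the vertex degree and each off-diagonal entry is -1 where an edge is present, 0 otherwise; in the order [a, b, c, d, e, f, g, h, i] the diagonal is [2, 2, 2, 2, 2, 2, 2, 2, 2]. Diagonalising L (or applying a numerical eigensolver to the 9x9 matrix) gives the spectrum above. The largest eigenvalue, 3.8794, is at most the vertex count 9. By the matrix-tree theorem the graph has (1/9) * product of the nonzero eigenvalues = 9 spanning trees.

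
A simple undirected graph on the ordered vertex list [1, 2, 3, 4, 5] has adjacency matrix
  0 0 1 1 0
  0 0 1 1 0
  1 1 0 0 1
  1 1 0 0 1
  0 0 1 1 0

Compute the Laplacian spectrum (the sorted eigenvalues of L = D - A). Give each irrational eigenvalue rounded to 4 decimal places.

Reading degrees in the order [1, 2, 3, 4, 5] gives [2, 2, 3, 3, 2]; set D = diag(2, 2, 3, 3, 2) and form L = D - A. The multiplicity of 0 as a Laplacian eigenvalue equals the number of connected components. The single zero eigenvalue shows the graph is connected. The eigenvalues sum to 12, which equals trace(L) = 2|E|. The largest eigenvalue, 5, is at most the vertex count 5.

[0, 2, 2, 3, 5]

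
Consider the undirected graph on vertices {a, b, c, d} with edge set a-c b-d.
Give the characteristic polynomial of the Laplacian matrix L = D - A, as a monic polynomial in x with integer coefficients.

With the vertex order [a, b, c, d], the degrees are [1, 1, 1, 1], giving D = diag(1, 1, 1, 1) and L = D - A. The eigenvalues of L are [0, 0, 2, 2]; the characteristic polynomial is the product of (x - lambda_i), which multiplies out to x^4 - 4x^3 + 4x^2. The constant term is 0 because L is singular (the all-ones vector lies in its kernel). The largest eigenvalue, 2, is at most the vertex count 4.

x^4 - 4x^3 + 4x^2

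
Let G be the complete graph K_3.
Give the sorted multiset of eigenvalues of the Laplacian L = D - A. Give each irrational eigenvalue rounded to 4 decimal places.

[0, 3, 3]

The graph has 3 vertices and degree multiset [2, 2, 2]; D is the diagonal matrix of degrees and L = D - A. Diagonalising L (or applying a numerical eigensolver to the 3x3 matrix) gives the spectrum above. The single zero eigenvalue shows the graph is connected. By the matrix-tree theorem the graph has (1/3) * product of the nonzero eigenvalues = 3 spanning trees.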